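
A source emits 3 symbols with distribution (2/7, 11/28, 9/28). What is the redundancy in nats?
0.0088 nats

Redundancy measures how far a source is from maximum entropy:
R = H_max - H(X)

Maximum entropy for 3 symbols: H_max = log_e(3) = 1.0986 nats
Actual entropy: H(X) = 1.0898 nats
Redundancy: R = 1.0986 - 1.0898 = 0.0088 nats

This redundancy represents potential for compression: the source could be compressed by 0.0088 nats per symbol.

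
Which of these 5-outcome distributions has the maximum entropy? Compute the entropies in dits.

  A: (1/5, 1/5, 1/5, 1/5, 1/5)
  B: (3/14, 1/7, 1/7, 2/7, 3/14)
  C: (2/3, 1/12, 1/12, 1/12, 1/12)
A

For a discrete distribution over n outcomes, entropy is maximized by the uniform distribution.

Computing entropies:
H(A) = 0.6990 dits
H(B) = 0.6836 dits
H(C) = 0.4771 dits

The uniform distribution (where all probabilities equal 1/5) achieves the maximum entropy of log_10(5) = 0.6990 dits.

Distribution A has the highest entropy.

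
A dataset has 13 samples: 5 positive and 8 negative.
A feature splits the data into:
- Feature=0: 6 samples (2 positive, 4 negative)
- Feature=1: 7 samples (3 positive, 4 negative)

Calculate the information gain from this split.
0.0069 bits

Information Gain = H(Y) - H(Y|Feature)

Before split:
P(positive) = 5/13 = 0.3846
H(Y) = 0.9612 bits

After split:
Feature=0: H = 0.9183 bits (weight = 6/13)
Feature=1: H = 0.9852 bits (weight = 7/13)
H(Y|Feature) = (6/13)×0.9183 + (7/13)×0.9852 = 0.9543 bits

Information Gain = 0.9612 - 0.9543 = 0.0069 bits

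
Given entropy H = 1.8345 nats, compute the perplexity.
6.2620

Perplexity is e^H (or exp(H) for natural log).

H = 1.8345 nats
Perplexity = e^1.8345 = 6.2620

Interpretation: The model's uncertainty is equivalent to choosing uniformly among 6.3 options.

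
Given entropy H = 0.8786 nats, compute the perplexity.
2.4075

Perplexity is e^H (or exp(H) for natural log).

H = 0.8786 nats
Perplexity = e^0.8786 = 2.4075

Interpretation: The model's uncertainty is equivalent to choosing uniformly among 2.4 options.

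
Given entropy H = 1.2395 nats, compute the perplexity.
3.4539

Perplexity is e^H (or exp(H) for natural log).

H = 1.2395 nats
Perplexity = e^1.2395 = 3.4539

Interpretation: The model's uncertainty is equivalent to choosing uniformly among 3.5 options.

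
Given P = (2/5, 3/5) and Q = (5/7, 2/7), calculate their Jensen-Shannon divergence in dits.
0.0221 dits

Jensen-Shannon divergence is:
JSD(P||Q) = 0.5 × D_KL(P||M) + 0.5 × D_KL(Q||M)
where M = 0.5 × (P + Q) is the mixture distribution.

M = 0.5 × (2/5, 3/5) + 0.5 × (5/7, 2/7) = (0.557143, 0.442857)

D_KL(P||M) = 0.0216 dits
D_KL(Q||M) = 0.0227 dits

JSD(P||Q) = 0.5 × 0.0216 + 0.5 × 0.0227 = 0.0221 dits

Unlike KL divergence, JSD is symmetric and bounded: 0 ≤ JSD ≤ log(2).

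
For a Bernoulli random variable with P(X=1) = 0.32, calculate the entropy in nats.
0.6269 nats

The binary entropy function is:
H(p) = -p log(p) - (1-p) log(1-p)

H(0.32) = -0.32 × log_e(0.32) - 0.68 × log_e(0.68)
H(0.32) = 0.6269 nats

Note: Binary entropy is maximized at p=0.5 (H=1 bit) and minimized at p=0 or p=1 (H=0).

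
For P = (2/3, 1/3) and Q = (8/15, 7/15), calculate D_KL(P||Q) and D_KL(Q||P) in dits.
D_KL(P||Q) = 0.0159, D_KL(Q||P) = 0.0165

KL divergence is not symmetric: D_KL(P||Q) ≠ D_KL(Q||P) in general.

D_KL(P||Q) = 0.0159 dits
D_KL(Q||P) = 0.0165 dits

No, they are not equal!

This asymmetry is why KL divergence is not a true distance metric.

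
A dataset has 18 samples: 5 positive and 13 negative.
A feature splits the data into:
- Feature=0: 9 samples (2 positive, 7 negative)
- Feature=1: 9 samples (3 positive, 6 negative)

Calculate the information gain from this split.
0.0112 bits

Information Gain = H(Y) - H(Y|Feature)

Before split:
P(positive) = 5/18 = 0.2778
H(Y) = 0.8524 bits

After split:
Feature=0: H = 0.7642 bits (weight = 9/18)
Feature=1: H = 0.9183 bits (weight = 9/18)
H(Y|Feature) = (9/18)×0.7642 + (9/18)×0.9183 = 0.8413 bits

Information Gain = 0.8524 - 0.8413 = 0.0112 bits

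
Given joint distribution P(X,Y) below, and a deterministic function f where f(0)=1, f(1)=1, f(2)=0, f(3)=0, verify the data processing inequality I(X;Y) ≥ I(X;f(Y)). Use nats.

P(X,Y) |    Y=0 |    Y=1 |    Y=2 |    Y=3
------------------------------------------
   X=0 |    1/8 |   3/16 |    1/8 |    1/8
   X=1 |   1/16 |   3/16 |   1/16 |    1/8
I(X;Y) = 0.0134, I(X;f(Y)) = 0.0001, inequality holds: 0.0134 ≥ 0.0001

Data Processing Inequality: For any Markov chain X → Y → Z, we have I(X;Y) ≥ I(X;Z).

Here Z = f(Y) is a deterministic function of Y, forming X → Y → Z.

Original I(X;Y) = 0.0134 nats

After applying f:
P(X,Z) where Z=f(Y):
- P(X,Z=0) = P(X,Y=2) + P(X,Y=3)
- P(X,Z=1) = P(X,Y=0) + P(X,Y=1)

I(X;Z) = I(X;f(Y)) = 0.0001 nats

Verification: 0.0134 ≥ 0.0001 ✓

Information cannot be created by processing; the function f can only lose information about X.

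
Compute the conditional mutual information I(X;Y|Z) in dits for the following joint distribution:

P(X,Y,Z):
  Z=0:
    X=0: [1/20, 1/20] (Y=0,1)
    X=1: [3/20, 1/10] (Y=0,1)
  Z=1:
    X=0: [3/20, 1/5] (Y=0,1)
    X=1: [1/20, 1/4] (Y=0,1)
0.0124 dits

Conditional mutual information: I(X;Y|Z) = H(X|Z) + H(Y|Z) - H(X,Y|Z)

H(Z) = 0.2812
H(X,Z) = 0.5670 → H(X|Z) = 0.2858
H(Y,Z) = 0.5592 → H(Y|Z) = 0.2780
H(X,Y,Z) = 0.8326 → H(X,Y|Z) = 0.5515

I(X;Y|Z) = 0.2858 + 0.2780 - 0.5515 = 0.0124 dits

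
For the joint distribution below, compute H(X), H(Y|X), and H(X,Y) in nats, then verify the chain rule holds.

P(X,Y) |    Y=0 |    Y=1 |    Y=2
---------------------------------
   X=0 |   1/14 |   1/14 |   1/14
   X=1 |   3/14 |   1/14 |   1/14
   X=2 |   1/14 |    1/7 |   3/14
H(X,Y) = 2.0692, H(X) = 1.0609, H(Y|X) = 1.0083 (all in nats)

Chain rule: H(X,Y) = H(X) + H(Y|X)

Left side — joint entropy directly:
H(X,Y) = -Σ p(x,y) log p(x,y) = 2.0692 nats

Right side — compute H(Y|X) from the conditional distributions:
P(X) = (3/14, 5/14, 3/7), so H(X) = 1.0609 nats
H(Y|X) = Σ_x P(X=x) · H(Y|X=x):
  P(Y|X=0) = (1/3, 1/3, 1/3), H(Y|X=0) = 1.0986, weight P(X=0) = 3/14
  P(Y|X=1) = (3/5, 1/5, 1/5), H(Y|X=1) = 0.9503, weight P(X=1) = 5/14
  P(Y|X=2) = (1/6, 1/3, 1/2), H(Y|X=2) = 1.0114, weight P(X=2) = 3/7
H(Y|X) = 1.0083 nats

H(X) + H(Y|X) = 1.0609 + 1.0083 = 2.0692 nats

Both sides equal 2.0692 nats. ✓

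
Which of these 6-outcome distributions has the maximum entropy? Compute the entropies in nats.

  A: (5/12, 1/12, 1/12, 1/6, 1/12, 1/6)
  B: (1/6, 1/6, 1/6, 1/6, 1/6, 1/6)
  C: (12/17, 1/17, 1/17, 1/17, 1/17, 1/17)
B

For a discrete distribution over n outcomes, entropy is maximized by the uniform distribution.

Computing entropies:
H(A) = 1.5833 nats
H(B) = 1.7918 nats
H(C) = 1.0792 nats

The uniform distribution (where all probabilities equal 1/6) achieves the maximum entropy of log_e(6) = 1.7918 nats.

Distribution B has the highest entropy.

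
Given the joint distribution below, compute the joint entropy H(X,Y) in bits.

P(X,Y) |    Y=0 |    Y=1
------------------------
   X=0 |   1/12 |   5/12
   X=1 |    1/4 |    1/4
1.8250 bits

Joint entropy is H(X,Y) = -Σ_{x,y} p(x,y) log p(x,y).

Summing over all non-zero entries:
H(X,Y) = -[1/12·log_2(1/12) + 5/12·log_2(5/12) + 1/4·log_2(1/4) + 1/4·log_2(1/4)]
H(X,Y) = 1.8250 bits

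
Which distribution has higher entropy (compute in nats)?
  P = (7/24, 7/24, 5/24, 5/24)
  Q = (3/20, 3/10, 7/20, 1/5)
P

Computing entropies in nats:
H(P) = 1.3723
H(Q) = 1.3351

Distribution P has higher entropy.

Intuition: The distribution closer to uniform (more spread out) has higher entropy.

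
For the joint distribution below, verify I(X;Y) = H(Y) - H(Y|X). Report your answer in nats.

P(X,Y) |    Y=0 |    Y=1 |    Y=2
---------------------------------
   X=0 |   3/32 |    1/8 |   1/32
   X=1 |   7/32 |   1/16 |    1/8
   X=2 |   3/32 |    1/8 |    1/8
I(X;Y) = 0.0682 nats

Mutual information has multiple equivalent forms:
- I(X;Y) = H(X) - H(X|Y)
- I(X;Y) = H(Y) - H(Y|X)
- I(X;Y) = H(X) + H(Y) - H(X,Y)

Computing all quantities:
H(X) = 1.0796, H(Y) = 1.0862, H(X,Y) = 2.0976
H(X|Y) = 1.0114, H(Y|X) = 1.0180

Verification:
H(X) - H(X|Y) = 1.0796 - 1.0114 = 0.0682
H(Y) - H(Y|X) = 1.0862 - 1.0180 = 0.0682
H(X) + H(Y) - H(X,Y) = 1.0796 + 1.0862 - 2.0976 = 0.0682

All forms give I(X;Y) = 0.0682 nats. ✓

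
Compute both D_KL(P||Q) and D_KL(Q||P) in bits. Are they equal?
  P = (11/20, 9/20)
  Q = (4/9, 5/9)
D_KL(P||Q) = 0.0323, D_KL(Q||P) = 0.0323

KL divergence is not symmetric: D_KL(P||Q) ≠ D_KL(Q||P) in general.

D_KL(P||Q) = 0.0323 bits
D_KL(Q||P) = 0.0323 bits

In this case they happen to be equal (to 4 decimal places).

This asymmetry is why KL divergence is not a true distance metric.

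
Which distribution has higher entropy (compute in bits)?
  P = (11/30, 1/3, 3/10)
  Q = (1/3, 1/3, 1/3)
Q

Computing entropies in bits:
H(P) = 1.5801
H(Q) = 1.5850

Distribution Q has higher entropy.

Intuition: The distribution closer to uniform (more spread out) has higher entropy.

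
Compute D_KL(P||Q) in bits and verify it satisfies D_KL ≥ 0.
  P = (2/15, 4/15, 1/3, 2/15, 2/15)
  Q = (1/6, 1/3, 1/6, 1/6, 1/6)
0.1187 bits

KL divergence satisfies the Gibbs inequality: D_KL(P||Q) ≥ 0 for all distributions P, Q.

D_KL(P||Q) = Σ p(x) log(p(x)/q(x))
Term by term:
  x=0: 2/15 × log_2[(2/15)/(1/6)] = -0.0429
  x=1: 4/15 × log_2[(4/15)/(1/3)] = -0.0858
  x=2: 1/3 × log_2[(1/3)/(1/6)] = 0.3333
  x=3: 2/15 × log_2[(2/15)/(1/6)] = -0.0429
  x=4: 2/15 × log_2[(2/15)/(1/6)] = -0.0429
D_KL(P||Q) = 0.1187 bits

D_KL(P||Q) = 0.1187 ≥ 0 ✓

This non-negativity is a fundamental property: relative entropy cannot be negative because it measures how different Q is from P.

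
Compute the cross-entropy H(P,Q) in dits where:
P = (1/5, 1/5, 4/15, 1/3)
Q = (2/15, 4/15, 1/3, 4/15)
0.6084 dits

Cross-entropy: H(P,Q) = -Σ p(x) log q(x)

Alternatively: H(P,Q) = H(P) + D_KL(P||Q)
H(P) = 0.5917 dits
D_KL(P||Q) = 0.0167 dits

H(P,Q) = 0.5917 + 0.0167 = 0.6084 dits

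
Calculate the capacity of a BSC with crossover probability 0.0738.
0.6201 bits

For a binary symmetric channel (BSC) with error probability p:
Capacity C = 1 - H(p) bits per symbol

where H(p) = -p log₂(p) - (1-p) log₂(1-p) is the binary entropy function.

H(0.0738) = 0.3799 bits
C = 1 - 0.3799 = 0.6201 bits per symbol

This means we can reliably transmit up to 0.6201 bits of information per channel use.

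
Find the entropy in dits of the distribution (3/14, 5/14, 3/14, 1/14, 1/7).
0.6490 dits

Shannon entropy is H(X) = -Σ p(x) log p(x).

For P = (3/14, 5/14, 3/14, 1/14, 1/7):
H = -3/14 × log_10(3/14) -5/14 × log_10(5/14) -3/14 × log_10(3/14) -1/14 × log_10(1/14) -1/7 × log_10(1/7)
H = 0.6490 dits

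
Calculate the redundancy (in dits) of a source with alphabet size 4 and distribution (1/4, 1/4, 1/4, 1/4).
0.0000 dits

Redundancy measures how far a source is from maximum entropy:
R = H_max - H(X)

Maximum entropy for 4 symbols: H_max = log_10(4) = 0.6021 dits
Actual entropy: H(X) = 0.6021 dits
Redundancy: R = 0.6021 - 0.6021 = 0.0000 dits

This redundancy represents potential for compression: the source could be compressed by 0.0000 dits per symbol.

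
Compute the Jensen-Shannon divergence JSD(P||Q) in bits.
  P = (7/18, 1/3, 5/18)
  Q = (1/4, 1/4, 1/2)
0.0385 bits

Jensen-Shannon divergence is:
JSD(P||Q) = 0.5 × D_KL(P||M) + 0.5 × D_KL(Q||M)
where M = 0.5 × (P + Q) is the mixture distribution.

M = 0.5 × (7/18, 1/3, 5/18) + 0.5 × (1/4, 1/4, 1/2) = (0.319444, 7/24, 7/18)

D_KL(P||M) = 0.0397 bits
D_KL(Q||M) = 0.0373 bits

JSD(P||Q) = 0.5 × 0.0397 + 0.5 × 0.0373 = 0.0385 bits

Unlike KL divergence, JSD is symmetric and bounded: 0 ≤ JSD ≤ log(2).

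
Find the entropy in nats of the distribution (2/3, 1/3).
0.6365 nats

Shannon entropy is H(X) = -Σ p(x) log p(x).

For P = (2/3, 1/3):
H = -2/3 × log_e(2/3) -1/3 × log_e(1/3)
H = 0.6365 nats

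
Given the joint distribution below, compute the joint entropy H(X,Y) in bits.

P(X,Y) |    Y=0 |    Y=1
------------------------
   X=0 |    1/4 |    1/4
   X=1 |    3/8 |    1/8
1.9056 bits

Joint entropy is H(X,Y) = -Σ_{x,y} p(x,y) log p(x,y).

Summing over all non-zero entries:
H(X,Y) = -[1/4·log_2(1/4) + 1/4·log_2(1/4) + 3/8·log_2(3/8) + 1/8·log_2(1/8)]
H(X,Y) = 1.9056 bits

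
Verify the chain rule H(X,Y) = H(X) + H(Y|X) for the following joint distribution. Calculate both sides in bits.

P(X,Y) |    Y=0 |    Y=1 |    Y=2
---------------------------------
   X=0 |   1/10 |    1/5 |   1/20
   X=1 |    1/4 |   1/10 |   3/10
H(X,Y) = 2.3660, H(X) = 0.9341, H(Y|X) = 1.4319 (all in bits)

Chain rule: H(X,Y) = H(X) + H(Y|X)

Left side — joint entropy directly:
H(X,Y) = -Σ p(x,y) log p(x,y) = 2.3660 bits

Right side — compute H(Y|X) from the conditional distributions:
P(X) = (7/20, 13/20), so H(X) = 0.9341 bits
H(Y|X) = Σ_x P(X=x) · H(Y|X=x):
  P(Y|X=0) = (2/7, 4/7, 1/7), H(Y|X=0) = 1.3788, weight P(X=0) = 7/20
  P(Y|X=1) = (5/13, 2/13, 6/13), H(Y|X=1) = 1.4605, weight P(X=1) = 13/20
H(Y|X) = 1.4319 bits

H(X) + H(Y|X) = 0.9341 + 1.4319 = 2.3660 bits

Both sides equal 2.3660 bits. ✓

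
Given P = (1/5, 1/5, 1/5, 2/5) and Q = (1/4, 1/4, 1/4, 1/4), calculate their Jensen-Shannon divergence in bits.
0.0186 bits

Jensen-Shannon divergence is:
JSD(P||Q) = 0.5 × D_KL(P||M) + 0.5 × D_KL(Q||M)
where M = 0.5 × (P + Q) is the mixture distribution.

M = 0.5 × (1/5, 1/5, 1/5, 2/5) + 0.5 × (1/4, 1/4, 1/4, 1/4) = (9/40, 9/40, 9/40, 13/40)

D_KL(P||M) = 0.0179 bits
D_KL(Q||M) = 0.0194 bits

JSD(P||Q) = 0.5 × 0.0179 + 0.5 × 0.0194 = 0.0186 bits

Unlike KL divergence, JSD is symmetric and bounded: 0 ≤ JSD ≤ log(2).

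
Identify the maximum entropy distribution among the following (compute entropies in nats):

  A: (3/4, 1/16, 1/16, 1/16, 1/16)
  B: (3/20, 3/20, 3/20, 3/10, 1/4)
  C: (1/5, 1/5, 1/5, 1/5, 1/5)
C

For a discrete distribution over n outcomes, entropy is maximized by the uniform distribution.

Computing entropies:
H(A) = 0.9089 nats
H(B) = 1.5615 nats
H(C) = 1.6094 nats

The uniform distribution (where all probabilities equal 1/5) achieves the maximum entropy of log_e(5) = 1.6094 nats.

Distribution C has the highest entropy.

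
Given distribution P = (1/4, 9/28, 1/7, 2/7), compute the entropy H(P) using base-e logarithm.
1.3473 nats

Shannon entropy is H(X) = -Σ p(x) log p(x).

For P = (1/4, 9/28, 1/7, 2/7):
H = -1/4 × log_e(1/4) -9/28 × log_e(9/28) -1/7 × log_e(1/7) -2/7 × log_e(2/7)
H = 1.3473 nats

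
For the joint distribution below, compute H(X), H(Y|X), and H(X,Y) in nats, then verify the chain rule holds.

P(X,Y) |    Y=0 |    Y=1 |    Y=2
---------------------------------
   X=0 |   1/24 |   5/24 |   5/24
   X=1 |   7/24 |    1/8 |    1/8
H(X,Y) = 1.6652, H(X) = 0.6897, H(Y|X) = 0.9756 (all in nats)

Chain rule: H(X,Y) = H(X) + H(Y|X)

Left side — joint entropy directly:
H(X,Y) = -Σ p(x,y) log p(x,y) = 1.6652 nats

Right side — compute H(Y|X) from the conditional distributions:
P(X) = (11/24, 13/24), so H(X) = 0.6897 nats
H(Y|X) = Σ_x P(X=x) · H(Y|X=x):
  P(Y|X=0) = (1/11, 5/11, 5/11), H(Y|X=0) = 0.9348, weight P(X=0) = 11/24
  P(Y|X=1) = (7/13, 3/13, 3/13), H(Y|X=1) = 1.0101, weight P(X=1) = 13/24
H(Y|X) = 0.9756 nats

H(X) + H(Y|X) = 0.6897 + 0.9756 = 1.6652 nats

Both sides equal 1.6652 nats. ✓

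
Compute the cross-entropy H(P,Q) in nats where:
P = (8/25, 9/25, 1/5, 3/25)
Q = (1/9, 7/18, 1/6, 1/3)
1.5333 nats

Cross-entropy: H(P,Q) = -Σ p(x) log q(x)

Alternatively: H(P,Q) = H(P) + D_KL(P||Q)
H(P) = 1.3087 nats
D_KL(P||Q) = 0.2246 nats

H(P,Q) = 1.3087 + 0.2246 = 1.5333 nats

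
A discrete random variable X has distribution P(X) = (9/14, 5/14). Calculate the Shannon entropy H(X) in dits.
0.2831 dits

Shannon entropy is H(X) = -Σ p(x) log p(x).

For P = (9/14, 5/14):
H = -9/14 × log_10(9/14) -5/14 × log_10(5/14)
H = 0.2831 dits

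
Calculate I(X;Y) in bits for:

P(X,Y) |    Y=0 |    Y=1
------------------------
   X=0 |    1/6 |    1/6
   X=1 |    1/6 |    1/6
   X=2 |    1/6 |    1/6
0.0000 bits

Mutual information: I(X;Y) = H(X) + H(Y) - H(X,Y)

Marginals:
P(X) = (1/3, 1/3, 1/3), H(X) = 1.5850 bits
P(Y) = (1/2, 1/2), H(Y) = 1.0000 bits

Joint entropy: H(X,Y) = 2.5850 bits

I(X;Y) = 1.5850 + 1.0000 - 2.5850 = 0.0000 bits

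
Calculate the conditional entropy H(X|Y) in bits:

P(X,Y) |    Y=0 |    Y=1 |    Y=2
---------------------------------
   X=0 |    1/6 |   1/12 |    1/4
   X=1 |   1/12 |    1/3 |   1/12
0.8008 bits

Using the chain rule: H(X|Y) = H(X,Y) - H(Y)

First, compute H(X,Y) = 2.3554 bits

Marginal P(Y) = (1/4, 5/12, 1/3)
H(Y) = 1.5546 bits

H(X|Y) = H(X,Y) - H(Y) = 2.3554 - 1.5546 = 0.8008 bits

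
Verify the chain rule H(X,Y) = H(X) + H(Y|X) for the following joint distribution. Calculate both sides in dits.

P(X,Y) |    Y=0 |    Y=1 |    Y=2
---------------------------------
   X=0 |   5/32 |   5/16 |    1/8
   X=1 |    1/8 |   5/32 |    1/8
H(X,Y) = 0.7484, H(X) = 0.2934, H(Y|X) = 0.4551 (all in dits)

Chain rule: H(X,Y) = H(X) + H(Y|X)

Left side — joint entropy directly:
H(X,Y) = -Σ p(x,y) log p(x,y) = 0.7484 dits

Right side — compute H(Y|X) from the conditional distributions:
P(X) = (19/32, 13/32), so H(X) = 0.2934 dits
H(Y|X) = Σ_x P(X=x) · H(Y|X=x):
  P(Y|X=0) = (5/19, 10/19, 4/19), H(Y|X=0) = 0.4417, weight P(X=0) = 19/32
  P(Y|X=1) = (4/13, 5/13, 4/13), H(Y|X=1) = 0.4746, weight P(X=1) = 13/32
H(Y|X) = 0.4551 dits

H(X) + H(Y|X) = 0.2934 + 0.4551 = 0.7484 dits

Both sides equal 0.7484 dits. ✓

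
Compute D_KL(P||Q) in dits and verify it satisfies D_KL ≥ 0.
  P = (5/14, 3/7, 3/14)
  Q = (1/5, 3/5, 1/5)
0.0337 dits

KL divergence satisfies the Gibbs inequality: D_KL(P||Q) ≥ 0 for all distributions P, Q.

D_KL(P||Q) = Σ p(x) log(p(x)/q(x))
Term by term:
  x=0: 5/14 × log_10[(5/14)/(1/5)] = 0.0899
  x=1: 3/7 × log_10[(3/7)/(3/5)] = -0.0626
  x=2: 3/14 × log_10[(3/14)/(1/5)] = 0.0064
D_KL(P||Q) = 0.0337 dits

D_KL(P||Q) = 0.0337 ≥ 0 ✓

This non-negativity is a fundamental property: relative entropy cannot be negative because it measures how different Q is from P.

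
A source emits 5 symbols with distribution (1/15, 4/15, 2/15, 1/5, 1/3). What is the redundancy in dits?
0.0520 dits

Redundancy measures how far a source is from maximum entropy:
R = H_max - H(X)

Maximum entropy for 5 symbols: H_max = log_10(5) = 0.6990 dits
Actual entropy: H(X) = 0.6470 dits
Redundancy: R = 0.6990 - 0.6470 = 0.0520 dits

This redundancy represents potential for compression: the source could be compressed by 0.0520 dits per symbol.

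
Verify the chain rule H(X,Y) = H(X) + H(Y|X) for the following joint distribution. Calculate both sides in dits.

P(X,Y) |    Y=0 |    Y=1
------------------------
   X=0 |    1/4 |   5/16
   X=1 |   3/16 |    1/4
H(X,Y) = 0.5952, H(X) = 0.2976, H(Y|X) = 0.2976 (all in dits)

Chain rule: H(X,Y) = H(X) + H(Y|X)

Left side — joint entropy directly:
H(X,Y) = -Σ p(x,y) log p(x,y) = 0.5952 dits

Right side — compute H(Y|X) from the conditional distributions:
P(X) = (9/16, 7/16), so H(X) = 0.2976 dits
H(Y|X) = Σ_x P(X=x) · H(Y|X=x):
  P(Y|X=0) = (4/9, 5/9), H(Y|X=0) = 0.2983, weight P(X=0) = 9/16
  P(Y|X=1) = (3/7, 4/7), H(Y|X=1) = 0.2966, weight P(X=1) = 7/16
H(Y|X) = 0.2976 dits

H(X) + H(Y|X) = 0.2976 + 0.2976 = 0.5952 dits

Both sides equal 0.5952 dits. ✓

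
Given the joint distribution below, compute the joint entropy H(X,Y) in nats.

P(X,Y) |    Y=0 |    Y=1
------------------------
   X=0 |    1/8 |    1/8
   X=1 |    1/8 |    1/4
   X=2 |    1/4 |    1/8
1.7329 nats

Joint entropy is H(X,Y) = -Σ_{x,y} p(x,y) log p(x,y).

Summing over all non-zero entries:
H(X,Y) = -[1/8·log_e(1/8) + 1/8·log_e(1/8) + 1/8·log_e(1/8) + 1/4·log_e(1/4) + 1/4·log_e(1/4) + 1/8·log_e(1/8)]
H(X,Y) = 1.7329 nats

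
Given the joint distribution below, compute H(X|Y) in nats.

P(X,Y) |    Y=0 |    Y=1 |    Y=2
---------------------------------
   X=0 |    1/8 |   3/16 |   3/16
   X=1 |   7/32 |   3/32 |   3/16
0.6643 nats

Using the chain rule: H(X|Y) = H(X,Y) - H(Y)

First, compute H(X,Y) = 1.7559 nats

Marginal P(Y) = (11/32, 9/32, 3/8)
H(Y) = 1.0916 nats

H(X|Y) = H(X,Y) - H(Y) = 1.7559 - 1.0916 = 0.6643 nats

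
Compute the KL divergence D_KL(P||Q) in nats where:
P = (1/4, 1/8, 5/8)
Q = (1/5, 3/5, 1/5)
0.5719 nats

KL divergence: D_KL(P||Q) = Σ p(x) log(p(x)/q(x))

Computing term by term:
  x=0: 1/4 × log_e[(1/4)/(1/5)] = 1/4 × 0.2231 = 0.0558
  x=1: 1/8 × log_e[(1/8)/(3/5)] = 1/8 × -1.5686 = -0.1961
  x=2: 5/8 × log_e[(5/8)/(1/5)] = 5/8 × 1.1394 = 0.7121

D_KL(P||Q) = 0.5719 nats

Note: KL divergence is always non-negative and equals 0 iff P = Q.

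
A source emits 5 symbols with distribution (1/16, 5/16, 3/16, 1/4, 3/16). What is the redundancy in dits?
0.0427 dits

Redundancy measures how far a source is from maximum entropy:
R = H_max - H(X)

Maximum entropy for 5 symbols: H_max = log_10(5) = 0.6990 dits
Actual entropy: H(X) = 0.6563 dits
Redundancy: R = 0.6990 - 0.6563 = 0.0427 dits

This redundancy represents potential for compression: the source could be compressed by 0.0427 dits per symbol.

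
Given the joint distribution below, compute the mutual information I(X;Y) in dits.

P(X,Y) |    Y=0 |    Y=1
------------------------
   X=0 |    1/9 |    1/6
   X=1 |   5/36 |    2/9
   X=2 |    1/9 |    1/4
0.0016 dits

Mutual information: I(X;Y) = H(X) + H(Y) - H(X,Y)

Marginals:
P(X) = (5/18, 13/36, 13/36), H(X) = 0.4740 dits
P(Y) = (13/36, 23/36), H(Y) = 0.2841 dits

Joint entropy: H(X,Y) = 0.7565 dits

I(X;Y) = 0.4740 + 0.2841 - 0.7565 = 0.0016 dits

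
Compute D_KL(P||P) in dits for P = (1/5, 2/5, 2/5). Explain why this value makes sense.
0.0000 dits

KL divergence satisfies the Gibbs inequality: D_KL(P||Q) ≥ 0 for all distributions P, Q.

D_KL(P||Q) = Σ p(x) log(p(x)/q(x))
Each term is p(x) × log_10(p(x)/p(x)) = p(x) × log_10(1) = 0, so the sum is 0.
D_KL(P||Q) = 0.0000 dits

When P = Q, the KL divergence is exactly 0, as there is no 'divergence' between identical distributions.

This non-negativity is a fundamental property: relative entropy cannot be negative because it measures how different Q is from P.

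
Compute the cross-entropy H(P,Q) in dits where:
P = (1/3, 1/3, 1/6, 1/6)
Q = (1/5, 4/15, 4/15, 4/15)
0.6157 dits

Cross-entropy: H(P,Q) = -Σ p(x) log q(x)

Alternatively: H(P,Q) = H(P) + D_KL(P||Q)
H(P) = 0.5775 dits
D_KL(P||Q) = 0.0382 dits

H(P,Q) = 0.5775 + 0.0382 = 0.6157 dits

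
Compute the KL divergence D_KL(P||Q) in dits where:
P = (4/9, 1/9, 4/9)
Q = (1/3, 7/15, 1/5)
0.1404 dits

KL divergence: D_KL(P||Q) = Σ p(x) log(p(x)/q(x))

Computing term by term:
  x=0: 4/9 × log_10[(4/9)/(1/3)] = 4/9 × 0.1249 = 0.0555
  x=1: 1/9 × log_10[(1/9)/(7/15)] = 1/9 × -0.6232 = -0.0692
  x=2: 4/9 × log_10[(4/9)/(1/5)] = 4/9 × 0.3468 = 0.1541

D_KL(P||Q) = 0.1404 dits

Note: KL divergence is always non-negative and equals 0 iff P = Q.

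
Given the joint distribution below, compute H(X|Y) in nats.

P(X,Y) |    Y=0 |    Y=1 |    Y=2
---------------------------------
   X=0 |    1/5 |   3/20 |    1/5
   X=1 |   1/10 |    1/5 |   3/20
0.6690 nats

Using the chain rule: H(X|Y) = H(X,Y) - H(Y)

First, compute H(X,Y) = 1.7651 nats

Marginal P(Y) = (3/10, 7/20, 7/20)
H(Y) = 1.0961 nats

H(X|Y) = H(X,Y) - H(Y) = 1.7651 - 1.0961 = 0.6690 nats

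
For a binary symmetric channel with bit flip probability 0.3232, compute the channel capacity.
0.0922 bits

For a binary symmetric channel (BSC) with error probability p:
Capacity C = 1 - H(p) bits per symbol

where H(p) = -p log₂(p) - (1-p) log₂(1-p) is the binary entropy function.

H(0.3232) = 0.9078 bits
C = 1 - 0.9078 = 0.0922 bits per symbol

This means we can reliably transmit up to 0.0922 bits of information per channel use.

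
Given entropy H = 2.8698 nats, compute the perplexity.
17.6335

Perplexity is e^H (or exp(H) for natural log).

H = 2.8698 nats
Perplexity = e^2.8698 = 17.6335

Interpretation: The model's uncertainty is equivalent to choosing uniformly among 17.6 options.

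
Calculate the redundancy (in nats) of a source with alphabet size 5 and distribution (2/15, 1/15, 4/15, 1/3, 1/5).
0.1197 nats

Redundancy measures how far a source is from maximum entropy:
R = H_max - H(X)

Maximum entropy for 5 symbols: H_max = log_e(5) = 1.6094 nats
Actual entropy: H(X) = 1.4898 nats
Redundancy: R = 1.6094 - 1.4898 = 0.1197 nats

This redundancy represents potential for compression: the source could be compressed by 0.1197 nats per symbol.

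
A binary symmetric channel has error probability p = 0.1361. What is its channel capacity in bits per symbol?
0.4261 bits

For a binary symmetric channel (BSC) with error probability p:
Capacity C = 1 - H(p) bits per symbol

where H(p) = -p log₂(p) - (1-p) log₂(1-p) is the binary entropy function.

H(0.1361) = 0.5739 bits
C = 1 - 0.5739 = 0.4261 bits per symbol

This means we can reliably transmit up to 0.4261 bits of information per channel use.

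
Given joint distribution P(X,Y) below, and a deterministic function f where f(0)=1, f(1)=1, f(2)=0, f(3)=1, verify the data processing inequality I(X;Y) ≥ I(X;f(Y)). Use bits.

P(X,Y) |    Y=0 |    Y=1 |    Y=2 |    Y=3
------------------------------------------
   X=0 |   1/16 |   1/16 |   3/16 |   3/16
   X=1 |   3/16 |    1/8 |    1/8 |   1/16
I(X;Y) = 0.1188, I(X;f(Y)) = 0.0132, inequality holds: 0.1188 ≥ 0.0132

Data Processing Inequality: For any Markov chain X → Y → Z, we have I(X;Y) ≥ I(X;Z).

Here Z = f(Y) is a deterministic function of Y, forming X → Y → Z.

Original I(X;Y) = 0.1188 bits

After applying f:
P(X,Z) where Z=f(Y):
- P(X,Z=0) = P(X,Y=2)
- P(X,Z=1) = P(X,Y=0) + P(X,Y=1) + P(X,Y=3)

I(X;Z) = I(X;f(Y)) = 0.0132 bits

Verification: 0.1188 ≥ 0.0132 ✓

Information cannot be created by processing; the function f can only lose information about X.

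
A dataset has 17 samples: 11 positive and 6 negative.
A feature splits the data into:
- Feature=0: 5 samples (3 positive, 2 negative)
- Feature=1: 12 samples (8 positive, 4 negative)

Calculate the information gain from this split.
0.0029 bits

Information Gain = H(Y) - H(Y|Feature)

Before split:
P(positive) = 11/17 = 0.6471
H(Y) = 0.9367 bits

After split:
Feature=0: H = 0.9710 bits (weight = 5/17)
Feature=1: H = 0.9183 bits (weight = 12/17)
H(Y|Feature) = (5/17)×0.9710 + (12/17)×0.9183 = 0.9338 bits

Information Gain = 0.9367 - 0.9338 = 0.0029 bits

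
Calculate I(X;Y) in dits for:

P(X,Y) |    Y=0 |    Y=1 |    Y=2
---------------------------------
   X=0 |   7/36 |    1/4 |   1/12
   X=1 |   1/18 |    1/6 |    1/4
0.0397 dits

Mutual information: I(X;Y) = H(X) + H(Y) - H(X,Y)

Marginals:
P(X) = (19/36, 17/36), H(X) = 0.3004 dits
P(Y) = (1/4, 5/12, 1/3), H(Y) = 0.4680 dits

Joint entropy: H(X,Y) = 0.7287 dits

I(X;Y) = 0.3004 + 0.4680 - 0.7287 = 0.0397 dits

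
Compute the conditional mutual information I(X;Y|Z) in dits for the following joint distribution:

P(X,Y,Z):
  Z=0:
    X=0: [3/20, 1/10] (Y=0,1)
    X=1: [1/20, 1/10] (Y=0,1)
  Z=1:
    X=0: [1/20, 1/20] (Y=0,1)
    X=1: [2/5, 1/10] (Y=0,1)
0.0136 dits

Conditional mutual information: I(X;Y|Z) = H(X|Z) + H(Y|Z) - H(X,Y|Z)

H(Z) = 0.2923
H(X,Z) = 0.5246 → H(X|Z) = 0.2323
H(Y,Z) = 0.5592 → H(Y|Z) = 0.2669
H(X,Y,Z) = 0.7779 → H(X,Y|Z) = 0.4856

I(X;Y|Z) = 0.2323 + 0.2669 - 0.4856 = 0.0136 dits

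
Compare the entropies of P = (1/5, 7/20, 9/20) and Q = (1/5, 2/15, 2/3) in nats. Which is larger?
P

Computing entropies in nats:
H(P) = 1.0487
H(Q) = 0.8609

Distribution P has higher entropy.

Intuition: The distribution closer to uniform (more spread out) has higher entropy.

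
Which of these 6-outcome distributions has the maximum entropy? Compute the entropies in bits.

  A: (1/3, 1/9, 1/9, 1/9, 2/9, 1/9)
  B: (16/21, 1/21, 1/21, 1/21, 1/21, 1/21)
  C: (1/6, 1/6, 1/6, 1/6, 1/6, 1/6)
C

For a discrete distribution over n outcomes, entropy is maximized by the uniform distribution.

Computing entropies:
H(A) = 2.4194 bits
H(B) = 1.3447 bits
H(C) = 2.5850 bits

The uniform distribution (where all probabilities equal 1/6) achieves the maximum entropy of log_2(6) = 2.5850 bits.

Distribution C has the highest entropy.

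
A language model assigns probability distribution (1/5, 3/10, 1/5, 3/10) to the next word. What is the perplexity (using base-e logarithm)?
3.9203

Perplexity is e^H (or exp(H) for natural log).

First, H = -Σ p log p = 1.3662 nats
Perplexity = e^1.3662 = 3.9203

Interpretation: The model's uncertainty is equivalent to choosing uniformly among 3.9 options.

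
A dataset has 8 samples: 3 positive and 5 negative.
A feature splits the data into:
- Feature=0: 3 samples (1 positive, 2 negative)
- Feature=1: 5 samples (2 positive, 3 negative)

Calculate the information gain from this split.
0.0032 bits

Information Gain = H(Y) - H(Y|Feature)

Before split:
P(positive) = 3/8 = 0.3750
H(Y) = 0.9544 bits

After split:
Feature=0: H = 0.9183 bits (weight = 3/8)
Feature=1: H = 0.9710 bits (weight = 5/8)
H(Y|Feature) = (3/8)×0.9183 + (5/8)×0.9710 = 0.9512 bits

Information Gain = 0.9544 - 0.9512 = 0.0032 bits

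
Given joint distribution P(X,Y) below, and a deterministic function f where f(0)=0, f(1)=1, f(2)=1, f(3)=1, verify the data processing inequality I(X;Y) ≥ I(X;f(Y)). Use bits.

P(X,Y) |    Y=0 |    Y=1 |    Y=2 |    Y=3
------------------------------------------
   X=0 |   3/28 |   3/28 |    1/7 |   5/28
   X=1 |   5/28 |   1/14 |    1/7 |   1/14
I(X;Y) = 0.0487, I(X;f(Y)) = 0.0301, inequality holds: 0.0487 ≥ 0.0301

Data Processing Inequality: For any Markov chain X → Y → Z, we have I(X;Y) ≥ I(X;Z).

Here Z = f(Y) is a deterministic function of Y, forming X → Y → Z.

Original I(X;Y) = 0.0487 bits

After applying f:
P(X,Z) where Z=f(Y):
- P(X,Z=0) = P(X,Y=0)
- P(X,Z=1) = P(X,Y=1) + P(X,Y=2) + P(X,Y=3)

I(X;Z) = I(X;f(Y)) = 0.0301 bits

Verification: 0.0487 ≥ 0.0301 ✓

Information cannot be created by processing; the function f can only lose information about X.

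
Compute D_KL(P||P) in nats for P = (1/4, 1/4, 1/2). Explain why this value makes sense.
0.0000 nats

KL divergence satisfies the Gibbs inequality: D_KL(P||Q) ≥ 0 for all distributions P, Q.

D_KL(P||Q) = Σ p(x) log(p(x)/q(x))
Each term is p(x) × log_e(p(x)/p(x)) = p(x) × log_e(1) = 0, so the sum is 0.
D_KL(P||Q) = 0.0000 nats

When P = Q, the KL divergence is exactly 0, as there is no 'divergence' between identical distributions.

This non-negativity is a fundamental property: relative entropy cannot be negative because it measures how different Q is from P.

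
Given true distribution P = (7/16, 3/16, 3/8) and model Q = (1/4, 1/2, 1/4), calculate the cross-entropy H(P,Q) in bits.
1.8125 bits

Cross-entropy: H(P,Q) = -Σ p(x) log q(x)

Alternatively: H(P,Q) = H(P) + D_KL(P||Q)
H(P) = 1.5052 bits
D_KL(P||Q) = 0.3073 bits

H(P,Q) = 1.5052 + 0.3073 = 1.8125 bits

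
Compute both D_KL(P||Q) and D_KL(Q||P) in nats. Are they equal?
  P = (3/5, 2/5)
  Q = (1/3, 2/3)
D_KL(P||Q) = 0.1483, D_KL(Q||P) = 0.1446

KL divergence is not symmetric: D_KL(P||Q) ≠ D_KL(Q||P) in general.

D_KL(P||Q) = 0.1483 nats
D_KL(Q||P) = 0.1446 nats

No, they are not equal!

This asymmetry is why KL divergence is not a true distance metric.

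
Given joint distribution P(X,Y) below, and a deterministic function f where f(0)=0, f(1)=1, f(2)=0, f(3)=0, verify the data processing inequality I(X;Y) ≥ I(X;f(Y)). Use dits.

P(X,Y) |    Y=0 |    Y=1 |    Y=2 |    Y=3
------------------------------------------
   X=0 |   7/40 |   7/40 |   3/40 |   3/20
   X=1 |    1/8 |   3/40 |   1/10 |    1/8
I(X;Y) = 0.0071, I(X;f(Y)) = 0.0048, inequality holds: 0.0071 ≥ 0.0048

Data Processing Inequality: For any Markov chain X → Y → Z, we have I(X;Y) ≥ I(X;Z).

Here Z = f(Y) is a deterministic function of Y, forming X → Y → Z.

Original I(X;Y) = 0.0071 dits

After applying f:
P(X,Z) where Z=f(Y):
- P(X,Z=0) = P(X,Y=0) + P(X,Y=2) + P(X,Y=3)
- P(X,Z=1) = P(X,Y=1)

I(X;Z) = I(X;f(Y)) = 0.0048 dits

Verification: 0.0071 ≥ 0.0048 ✓

Information cannot be created by processing; the function f can only lose information about X.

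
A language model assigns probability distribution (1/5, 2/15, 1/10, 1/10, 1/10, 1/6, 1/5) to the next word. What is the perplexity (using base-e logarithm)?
6.6981

Perplexity is e^H (or exp(H) for natural log).

First, H = -Σ p log p = 1.9018 nats
Perplexity = e^1.9018 = 6.6981

Interpretation: The model's uncertainty is equivalent to choosing uniformly among 6.7 options.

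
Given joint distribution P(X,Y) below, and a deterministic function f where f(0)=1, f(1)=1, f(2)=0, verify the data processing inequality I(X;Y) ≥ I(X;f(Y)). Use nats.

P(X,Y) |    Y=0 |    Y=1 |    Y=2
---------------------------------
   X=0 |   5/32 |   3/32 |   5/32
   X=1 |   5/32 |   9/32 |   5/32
I(X;Y) = 0.0314, I(X;f(Y)) = 0.0082, inequality holds: 0.0314 ≥ 0.0082

Data Processing Inequality: For any Markov chain X → Y → Z, we have I(X;Y) ≥ I(X;Z).

Here Z = f(Y) is a deterministic function of Y, forming X → Y → Z.

Original I(X;Y) = 0.0314 nats

After applying f:
P(X,Z) where Z=f(Y):
- P(X,Z=0) = P(X,Y=2)
- P(X,Z=1) = P(X,Y=0) + P(X,Y=1)

I(X;Z) = I(X;f(Y)) = 0.0082 nats

Verification: 0.0314 ≥ 0.0082 ✓

Information cannot be created by processing; the function f can only lose information about X.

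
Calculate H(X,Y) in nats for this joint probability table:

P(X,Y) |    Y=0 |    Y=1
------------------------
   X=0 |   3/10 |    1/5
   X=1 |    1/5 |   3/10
1.3662 nats

Joint entropy is H(X,Y) = -Σ_{x,y} p(x,y) log p(x,y).

Summing over all non-zero entries:
H(X,Y) = -[3/10·log_e(3/10) + 1/5·log_e(1/5) + 1/5·log_e(1/5) + 3/10·log_e(3/10)]
H(X,Y) = 1.3662 nats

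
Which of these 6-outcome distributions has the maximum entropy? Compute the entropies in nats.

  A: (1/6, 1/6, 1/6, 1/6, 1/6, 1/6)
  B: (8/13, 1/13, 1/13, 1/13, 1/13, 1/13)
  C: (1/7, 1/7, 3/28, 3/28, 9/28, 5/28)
A

For a discrete distribution over n outcomes, entropy is maximized by the uniform distribution.

Computing entropies:
H(A) = 1.7918 nats
H(B) = 1.2853 nats
H(C) = 1.7071 nats

The uniform distribution (where all probabilities equal 1/6) achieves the maximum entropy of log_e(6) = 1.7918 nats.

Distribution A has the highest entropy.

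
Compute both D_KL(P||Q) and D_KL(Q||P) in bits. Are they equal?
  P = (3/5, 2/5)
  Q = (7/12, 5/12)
D_KL(P||Q) = 0.0008, D_KL(Q||P) = 0.0008

KL divergence is not symmetric: D_KL(P||Q) ≠ D_KL(Q||P) in general.

D_KL(P||Q) = 0.0008 bits
D_KL(Q||P) = 0.0008 bits

In this case they happen to be equal (to 4 decimal places).

This asymmetry is why KL divergence is not a true distance metric.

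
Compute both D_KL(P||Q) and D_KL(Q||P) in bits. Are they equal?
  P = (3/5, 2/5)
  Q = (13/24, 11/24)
D_KL(P||Q) = 0.0100, D_KL(Q||P) = 0.0101

KL divergence is not symmetric: D_KL(P||Q) ≠ D_KL(Q||P) in general.

D_KL(P||Q) = 0.0100 bits
D_KL(Q||P) = 0.0101 bits

No, they are not equal!

This asymmetry is why KL divergence is not a true distance metric.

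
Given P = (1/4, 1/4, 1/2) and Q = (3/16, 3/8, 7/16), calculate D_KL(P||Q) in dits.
0.0162 dits

KL divergence: D_KL(P||Q) = Σ p(x) log(p(x)/q(x))

Computing term by term:
  x=0: 1/4 × log_10[(1/4)/(3/16)] = 1/4 × 0.1249 = 0.0312
  x=1: 1/4 × log_10[(1/4)/(3/8)] = 1/4 × -0.1761 = -0.0440
  x=2: 1/2 × log_10[(1/2)/(7/16)] = 1/2 × 0.0580 = 0.0290

D_KL(P||Q) = 0.0162 dits

Note: KL divergence is always non-negative and equals 0 iff P = Q.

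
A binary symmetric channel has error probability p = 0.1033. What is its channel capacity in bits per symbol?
0.5206 bits

For a binary symmetric channel (BSC) with error probability p:
Capacity C = 1 - H(p) bits per symbol

where H(p) = -p log₂(p) - (1-p) log₂(1-p) is the binary entropy function.

H(0.1033) = 0.4794 bits
C = 1 - 0.4794 = 0.5206 bits per symbol

This means we can reliably transmit up to 0.5206 bits of information per channel use.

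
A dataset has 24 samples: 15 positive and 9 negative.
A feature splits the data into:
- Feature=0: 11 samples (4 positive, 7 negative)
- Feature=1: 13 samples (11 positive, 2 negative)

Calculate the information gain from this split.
0.1855 bits

Information Gain = H(Y) - H(Y|Feature)

Before split:
P(positive) = 15/24 = 0.6250
H(Y) = 0.9544 bits

After split:
Feature=0: H = 0.9457 bits (weight = 11/24)
Feature=1: H = 0.6194 bits (weight = 13/24)
H(Y|Feature) = (11/24)×0.9457 + (13/24)×0.6194 = 0.7689 bits

Information Gain = 0.9544 - 0.7689 = 0.1855 bits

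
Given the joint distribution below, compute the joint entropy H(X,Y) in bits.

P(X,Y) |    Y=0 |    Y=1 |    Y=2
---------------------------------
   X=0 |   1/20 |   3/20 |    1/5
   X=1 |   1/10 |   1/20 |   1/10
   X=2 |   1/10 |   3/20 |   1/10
3.0464 bits

Joint entropy is H(X,Y) = -Σ_{x,y} p(x,y) log p(x,y).

Summing over all non-zero entries:
H(X,Y) = -[1/20·log_2(1/20) + 3/20·log_2(3/20) + 1/5·log_2(1/5) + 1/10·log_2(1/10) + 1/20·log_2(1/20) + 1/10·log_2(1/10) + 1/10·log_2(1/10) + 3/20·log_2(3/20) + 1/10·log_2(1/10)]
H(X,Y) = 3.0464 bits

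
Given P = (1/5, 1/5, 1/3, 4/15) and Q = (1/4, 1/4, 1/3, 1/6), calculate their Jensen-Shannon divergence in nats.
0.0086 nats

Jensen-Shannon divergence is:
JSD(P||Q) = 0.5 × D_KL(P||M) + 0.5 × D_KL(Q||M)
where M = 0.5 × (P + Q) is the mixture distribution.

M = 0.5 × (1/5, 1/5, 1/3, 4/15) + 0.5 × (1/4, 1/4, 1/3, 1/6) = (9/40, 9/40, 1/3, 0.216667)

D_KL(P||M) = 0.0083 nats
D_KL(Q||M) = 0.0090 nats

JSD(P||Q) = 0.5 × 0.0083 + 0.5 × 0.0090 = 0.0086 nats

Unlike KL divergence, JSD is symmetric and bounded: 0 ≤ JSD ≤ log(2).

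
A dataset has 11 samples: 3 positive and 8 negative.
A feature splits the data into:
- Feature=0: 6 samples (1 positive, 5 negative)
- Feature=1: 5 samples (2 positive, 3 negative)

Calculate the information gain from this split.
0.0495 bits

Information Gain = H(Y) - H(Y|Feature)

Before split:
P(positive) = 3/11 = 0.2727
H(Y) = 0.8454 bits

After split:
Feature=0: H = 0.6500 bits (weight = 6/11)
Feature=1: H = 0.9710 bits (weight = 5/11)
H(Y|Feature) = (6/11)×0.6500 + (5/11)×0.9710 = 0.7959 bits

Information Gain = 0.8454 - 0.7959 = 0.0495 bits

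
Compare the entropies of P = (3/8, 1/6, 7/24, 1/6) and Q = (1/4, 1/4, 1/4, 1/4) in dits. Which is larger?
Q

Computing entropies in dits:
H(P) = 0.5752
H(Q) = 0.6021

Distribution Q has higher entropy.

Intuition: The distribution closer to uniform (more spread out) has higher entropy.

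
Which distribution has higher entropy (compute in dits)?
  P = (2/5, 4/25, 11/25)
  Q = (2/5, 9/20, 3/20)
P

Computing entropies in dits:
H(P) = 0.4434
H(Q) = 0.4388

Distribution P has higher entropy.

Intuition: The distribution closer to uniform (more spread out) has higher entropy.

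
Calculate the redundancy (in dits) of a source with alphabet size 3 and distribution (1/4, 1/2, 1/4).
0.0256 dits

Redundancy measures how far a source is from maximum entropy:
R = H_max - H(X)

Maximum entropy for 3 symbols: H_max = log_10(3) = 0.4771 dits
Actual entropy: H(X) = 0.4515 dits
Redundancy: R = 0.4771 - 0.4515 = 0.0256 dits

This redundancy represents potential for compression: the source could be compressed by 0.0256 dits per symbol.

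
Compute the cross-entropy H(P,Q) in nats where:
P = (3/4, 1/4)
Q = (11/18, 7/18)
0.6055 nats

Cross-entropy: H(P,Q) = -Σ p(x) log q(x)

Alternatively: H(P,Q) = H(P) + D_KL(P||Q)
H(P) = 0.5623 nats
D_KL(P||Q) = 0.0431 nats

H(P,Q) = 0.5623 + 0.0431 = 0.6055 nats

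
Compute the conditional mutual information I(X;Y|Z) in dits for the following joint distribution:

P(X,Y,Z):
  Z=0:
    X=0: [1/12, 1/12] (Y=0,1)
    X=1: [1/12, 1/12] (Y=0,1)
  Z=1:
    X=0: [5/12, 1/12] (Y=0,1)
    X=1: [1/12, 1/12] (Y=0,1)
0.0148 dits

Conditional mutual information: I(X;Y|Z) = H(X|Z) + H(Y|Z) - H(X,Y|Z)

H(Z) = 0.2764
H(X,Z) = 0.5396 → H(X|Z) = 0.2632
H(Y,Z) = 0.5396 → H(Y|Z) = 0.2632
H(X,Y,Z) = 0.7879 → H(X,Y|Z) = 0.5115

I(X;Y|Z) = 0.2632 + 0.2632 - 0.5115 = 0.0148 dits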